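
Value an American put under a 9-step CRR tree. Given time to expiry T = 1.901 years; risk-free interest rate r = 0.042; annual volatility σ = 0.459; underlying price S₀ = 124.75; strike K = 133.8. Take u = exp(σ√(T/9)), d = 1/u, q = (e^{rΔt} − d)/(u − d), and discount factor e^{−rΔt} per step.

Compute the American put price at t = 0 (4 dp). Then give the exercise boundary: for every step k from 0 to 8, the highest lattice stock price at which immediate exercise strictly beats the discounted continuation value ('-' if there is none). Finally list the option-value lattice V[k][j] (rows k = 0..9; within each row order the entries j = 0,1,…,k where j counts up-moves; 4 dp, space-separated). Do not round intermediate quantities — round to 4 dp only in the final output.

price = 32.2014
boundary = - - - 66.2515 53.6513 66.2515 53.6513 66.2515 81.8108
tree:
32.2014
42.4369 21.1985
54.3660 29.7067 11.9464
67.5485 40.4402 18.0912 5.2004
80.1487 53.2504 26.6720 8.6975 1.3308
90.3524 67.5485 38.0375 14.2816 2.5259 0.0000
98.6156 80.1487 52.0305 22.8814 4.7940 0.0000 0.0000
105.3072 90.3524 67.5485 35.4100 9.0988 0.0000 0.0000 0.0000
110.7261 98.6156 80.1487 51.9892 17.2690 0.0000 0.0000 0.0000 0.0000
115.1145 105.3072 90.3524 67.5485 32.7758 0.0000 0.0000 0.0000 0.0000 0.0000

params: Δt=0.21122 u=1.23485 d=0.80981 q=0.46842 e^(-rΔt)=0.99117
t_9 payoffs: 115.1145 105.3072 90.3524 67.5485 32.7758 0.0000 0.0000 0.0000 0.0000 0.0000
t_8: node(8,0) S=23.0739 payoff=110.7261 vs cont=109.5444 → 110.7261 [stop]  node(8,1) S=35.1844 payoff=98.6156 vs cont=97.4339 → 98.6156 [stop]  node(8,2) S=53.6513 payoff=80.1487 vs cont=78.9669 → 80.1487 [stop]  node(8,3) S=81.8108 payoff=51.9892 vs cont=50.8075 → 51.9892 [stop]  node(8,4) S=124.7500 payoff=9.0500 vs cont=17.2690 → 17.2690 [wait]  node(8,5) S=190.2263 payoff=0.0000 vs cont=0.0000 → 0.0000 [wait]  node(8,6) S=290.0686 payoff=0.0000 vs cont=0.0000 → 0.0000 [wait]  node(8,7) S=442.3141 payoff=0.0000 vs cont=0.0000 → 0.0000 [wait]  node(8,8) S=674.4673 payoff=0.0000 vs cont=0.0000 → 0.0000 [wait]  ⇒ S*(8)=81.8108
t_7: node(7,0) S=28.4928 payoff=105.3072 vs cont=104.1255 → 105.3072 [stop]  node(7,1) S=43.4476 payoff=90.3524 vs cont=89.1707 → 90.3524 [stop]  node(7,2) S=66.2515 payoff=67.5485 vs cont=66.3668 → 67.5485 [stop]  node(7,3) S=101.0242 payoff=32.7758 vs cont=35.4100 → 35.4100 [wait]  node(7,4) S=154.0478 payoff=0.0000 vs cont=9.0988 → 9.0988 [wait]  node(7,5) S=234.9014 payoff=0.0000 vs cont=0.0000 → 0.0000 [wait]  node(7,6) S=358.1919 payoff=0.0000 vs cont=0.0000 → 0.0000 [wait]  node(7,7) S=546.1927 payoff=0.0000 vs cont=0.0000 → 0.0000 [wait]  ⇒ S*(7)=66.2515
t_6: node(6,0) S=35.1844 payoff=98.6156 vs cont=97.4339 → 98.6156 [stop]  node(6,1) S=53.6513 payoff=80.1487 vs cont=78.9669 → 80.1487 [stop]  node(6,2) S=81.8108 payoff=51.9892 vs cont=52.0305 → 52.0305 [wait]  node(6,3) S=124.7500 payoff=9.0500 vs cont=22.8814 → 22.8814 [wait]  node(6,4) S=190.2263 payoff=0.0000 vs cont=4.7940 → 4.7940 [wait]  node(6,5) S=290.0686 payoff=0.0000 vs cont=0.0000 → 0.0000 [wait]  node(6,6) S=442.3141 payoff=0.0000 vs cont=0.0000 → 0.0000 [wait]  ⇒ S*(6)=53.6513
t_5: node(5,0) S=43.4476 payoff=90.3524 vs cont=89.1707 → 90.3524 [stop]  node(5,1) S=66.2515 payoff=67.5485 vs cont=66.3860 → 67.5485 [stop]  node(5,2) S=101.0242 payoff=32.7758 vs cont=38.0375 → 38.0375 [wait]  node(5,3) S=154.0478 payoff=0.0000 vs cont=14.2816 → 14.2816 [wait]  node(5,4) S=234.9014 payoff=0.0000 vs cont=2.5259 → 2.5259 [wait]  node(5,5) S=358.1919 payoff=0.0000 vs cont=0.0000 → 0.0000 [wait]  ⇒ S*(5)=66.2515
t_4: node(4,0) S=53.6513 payoff=80.1487 vs cont=78.9669 → 80.1487 [stop]  node(4,1) S=81.8108 payoff=51.9892 vs cont=53.2504 → 53.2504 [wait]  node(4,2) S=124.7500 payoff=9.0500 vs cont=26.6720 → 26.6720 [wait]  node(4,3) S=190.2263 payoff=0.0000 vs cont=8.6975 → 8.6975 [wait]  node(4,4) S=290.0686 payoff=0.0000 vs cont=1.3308 → 1.3308 [wait]  ⇒ S*(4)=53.6513
t_3: node(3,0) S=66.2515 payoff=67.5485 vs cont=66.9524 → 67.5485 [stop]  node(3,1) S=101.0242 payoff=32.7758 vs cont=40.4402 → 40.4402 [wait]  node(3,2) S=154.0478 payoff=0.0000 vs cont=18.0912 → 18.0912 [wait]  node(3,3) S=234.9014 payoff=0.0000 vs cont=5.2004 → 5.2004 [wait]  ⇒ S*(3)=66.2515
t_2: node(2,0) S=81.8108 payoff=51.9892 vs cont=54.3660 → 54.3660 [wait]  node(2,1) S=124.7500 payoff=9.0500 vs cont=29.7067 → 29.7067 [wait]  node(2,2) S=190.2263 payoff=0.0000 vs cont=11.9464 → 11.9464 [wait]  ⇒ S*(2)=-
t_1: node(1,0) S=101.0242 payoff=32.7758 vs cont=42.4369 → 42.4369 [wait]  node(1,1) S=154.0478 payoff=0.0000 vs cont=21.1985 → 21.1985 [wait]  ⇒ S*(1)=-
t_0: node(0,0) S=124.7500 payoff=9.0500 vs cont=32.2014 → 32.2014 [wait]  ⇒ S*(0)=-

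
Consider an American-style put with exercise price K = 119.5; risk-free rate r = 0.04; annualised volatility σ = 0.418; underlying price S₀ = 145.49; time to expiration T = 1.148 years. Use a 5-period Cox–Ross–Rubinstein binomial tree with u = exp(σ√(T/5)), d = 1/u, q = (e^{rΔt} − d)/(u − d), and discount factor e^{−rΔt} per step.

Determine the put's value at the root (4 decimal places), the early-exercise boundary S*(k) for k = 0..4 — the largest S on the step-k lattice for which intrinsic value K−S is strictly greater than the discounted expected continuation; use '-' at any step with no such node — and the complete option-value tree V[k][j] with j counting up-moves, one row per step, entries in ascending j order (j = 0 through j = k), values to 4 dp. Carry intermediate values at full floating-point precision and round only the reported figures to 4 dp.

Δt=0.22960  u=1.22176  d=0.81849  q=0.47297  discount=0.99086
step 5 (expiry): payoffs max(K−S,0) = 66.0551 39.7232 0.4176 0.0000 0.0000 0.0000
step 4: (k=4,j=0): S=65.2967, (K−S)⁺=54.2033, hold=53.1108 ⇒ V=54.2033 exercise | (k=4,j=1): S=97.4680, (K−S)⁺=22.0320, hold=20.9395 ⇒ V=22.0320 exercise | (k=4,j=2): S=145.4900, (K−S)⁺=0.0000, hold=0.2181 ⇒ V=0.2181 continue | (k=4,j=3): S=217.1721, (K−S)⁺=0.0000, hold=0.0000 ⇒ V=0.0000 continue | (k=4,j=4): S=324.1715, (K−S)⁺=0.0000, hold=0.0000 ⇒ V=0.0000 continue  boundary S*=97.4680
step 3: (k=3,j=0): S=79.7768, (K−S)⁺=39.7232, hold=38.6307 ⇒ V=39.7232 exercise | (k=3,j=1): S=119.0824, (K−S)⁺=0.4176, hold=11.6075 ⇒ V=11.6075 continue | (k=3,j=2): S=177.7537, (K−S)⁺=0.0000, hold=0.1139 ⇒ V=0.1139 continue | (k=3,j=3): S=265.3319, (K−S)⁺=0.0000, hold=0.0000 ⇒ V=0.0000 continue  boundary S*=79.7768
step 2: (k=2,j=0): S=97.4680, (K−S)⁺=22.0320, hold=26.1836 ⇒ V=26.1836 continue | (k=2,j=1): S=145.4900, (K−S)⁺=0.0000, hold=6.1149 ⇒ V=6.1149 continue | (k=2,j=2): S=217.1721, (K−S)⁺=0.0000, hold=0.0595 ⇒ V=0.0595 continue  boundary S*=-
step 1: (k=1,j=0): S=119.0824, (K−S)⁺=0.4176, hold=16.5391 ⇒ V=16.5391 continue | (k=1,j=1): S=177.7537, (K−S)⁺=0.0000, hold=3.2211 ⇒ V=3.2211 continue  boundary S*=-
step 0: (k=0,j=0): S=145.4900, (K−S)⁺=0.0000, hold=10.1464 ⇒ V=10.1464 continue  boundary S*=-

price = 10.1464
boundary = - - - 79.7768 97.4680
tree:
10.1464
16.5391 3.2211
26.1836 6.1149 0.0595
39.7232 11.6075 0.1139 0.0000
54.2033 22.0320 0.2181 0.0000 0.0000
66.0551 39.7232 0.4176 0.0000 0.0000 0.0000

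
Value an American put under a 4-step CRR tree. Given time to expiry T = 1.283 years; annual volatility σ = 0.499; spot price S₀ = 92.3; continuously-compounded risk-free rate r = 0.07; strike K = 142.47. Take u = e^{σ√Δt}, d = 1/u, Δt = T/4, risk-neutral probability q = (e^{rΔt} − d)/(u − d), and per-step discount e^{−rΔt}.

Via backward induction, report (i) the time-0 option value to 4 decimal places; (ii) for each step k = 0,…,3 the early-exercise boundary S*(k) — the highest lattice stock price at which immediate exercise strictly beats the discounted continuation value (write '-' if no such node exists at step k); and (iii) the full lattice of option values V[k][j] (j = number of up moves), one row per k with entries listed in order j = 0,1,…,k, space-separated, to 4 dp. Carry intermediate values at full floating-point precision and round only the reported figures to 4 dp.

Δt=0.32075, u=1.32658, d=0.75382, q=0.46946, disc=e^(-rΔt)=0.97780
k=4 terminal: V=max(K-S,0) → 112.6669 90.0216 50.1700 0.0000 0.0000
k=3: j=0 S=39.5364 intr=102.9336 cont=99.7705 V=102.9336[EX]; j=1 S=69.5772 intr=72.8928 cont=69.7297 V=72.8928[EX]; j=2 S=122.4438 intr=20.0262 cont=26.0263 V=26.0263[hold]; j=3 S=215.4798 intr=0.0000 cont=0.0000 V=0.0000[hold]  S*(3)=69.5772
k=2: j=0 S=52.4484 intr=90.0216 cont=86.8585 V=90.0216[EX]; j=1 S=92.3000 intr=50.1700 cont=49.7611 V=50.1700[EX]; j=2 S=162.4320 intr=0.0000 cont=13.5015 V=13.5015[hold]  S*(2)=92.3000
k=1: j=0 S=69.5772 intr=72.8928 cont=69.7297 V=72.8928[EX]; j=1 S=122.4438 intr=20.0262 cont=32.2240 V=32.2240[hold]  S*(1)=69.5772
k=0: j=0 S=92.3000 intr=50.1700 cont=52.6060 V=52.6060[hold]  S*(0)=-

price = 52.6060
boundary = - 69.5772 92.3000 69.5772
tree:
52.6060
72.8928 32.2240
90.0216 50.1700 13.5015
102.9336 72.8928 26.0263 0.0000
112.6669 90.0216 50.1700 0.0000 0.0000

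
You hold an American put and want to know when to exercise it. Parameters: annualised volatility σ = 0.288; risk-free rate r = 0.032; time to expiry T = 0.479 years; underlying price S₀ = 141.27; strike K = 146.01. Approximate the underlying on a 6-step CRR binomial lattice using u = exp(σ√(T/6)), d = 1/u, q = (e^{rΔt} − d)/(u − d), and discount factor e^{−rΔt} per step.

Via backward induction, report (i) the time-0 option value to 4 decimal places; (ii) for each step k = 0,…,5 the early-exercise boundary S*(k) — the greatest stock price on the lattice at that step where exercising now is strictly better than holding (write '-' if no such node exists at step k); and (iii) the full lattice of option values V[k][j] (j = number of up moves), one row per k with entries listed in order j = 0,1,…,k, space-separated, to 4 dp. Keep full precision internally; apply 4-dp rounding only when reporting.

price = 13.0907
boundary = - - - 110.6699 120.0520 130.2296
tree:
13.0907
18.9604 7.1788
26.4711 11.4071 2.9084
35.3401 17.5729 5.1848 0.6045
43.9891 25.9580 9.1218 1.2009 0.0000
51.9621 35.3401 15.7804 2.3859 0.0000 0.0000
59.3121 43.9891 25.9580 4.7400 0.0000 0.0000 0.0000

Δt=0.07983  u=1.08478  d=0.92185  q=0.49537  discount=0.99745
step 6 (expiry): payoffs max(K−S,0) = 59.3121 43.9891 25.9580 4.7400 0.0000 0.0000 0.0000
step 5: (k=5,j=0): S=94.0479, (K−S)⁺=51.9621, hold=51.5896 ⇒ V=51.9621 exercise | (k=5,j=1): S=110.6699, (K−S)⁺=35.3401, hold=34.9676 ⇒ V=35.3401 exercise | (k=5,j=2): S=130.2296, (K−S)⁺=15.7804, hold=15.4079 ⇒ V=15.7804 exercise | (k=5,j=3): S=153.2463, (K−S)⁺=0.0000, hold=2.3859 ⇒ V=2.3859 continue | (k=5,j=4): S=180.3311, (K−S)⁺=0.0000, hold=0.0000 ⇒ V=0.0000 continue | (k=5,j=5): S=212.2027, (K−S)⁺=0.0000, hold=0.0000 ⇒ V=0.0000 continue  boundary S*=130.2296
step 4: (k=4,j=0): S=102.0209, (K−S)⁺=43.9891, hold=43.6166 ⇒ V=43.9891 exercise | (k=4,j=1): S=120.0520, (K−S)⁺=25.9580, hold=25.5854 ⇒ V=25.9580 exercise | (k=4,j=2): S=141.2700, (K−S)⁺=4.7400, hold=9.1218 ⇒ V=9.1218 continue | (k=4,j=3): S=166.2380, (K−S)⁺=0.0000, hold=1.2009 ⇒ V=1.2009 continue | (k=4,j=4): S=195.6189, (K−S)⁺=0.0000, hold=0.0000 ⇒ V=0.0000 continue  boundary S*=120.0520
step 3: (k=3,j=0): S=110.6699, (K−S)⁺=35.3401, hold=34.9676 ⇒ V=35.3401 exercise | (k=3,j=1): S=130.2296, (K−S)⁺=15.7804, hold=17.5729 ⇒ V=17.5729 continue | (k=3,j=2): S=153.2463, (K−S)⁺=0.0000, hold=5.1848 ⇒ V=5.1848 continue | (k=3,j=3): S=180.3311, (K−S)⁺=0.0000, hold=0.6045 ⇒ V=0.6045 continue  boundary S*=110.6699
step 2: (k=2,j=0): S=120.0520, (K−S)⁺=25.9580, hold=26.4711 ⇒ V=26.4711 continue | (k=2,j=1): S=141.2700, (K−S)⁺=4.7400, hold=11.4071 ⇒ V=11.4071 continue | (k=2,j=2): S=166.2380, (K−S)⁺=0.0000, hold=2.9084 ⇒ V=2.9084 continue  boundary S*=-
step 1: (k=1,j=0): S=130.2296, (K−S)⁺=15.7804, hold=18.9604 ⇒ V=18.9604 continue | (k=1,j=1): S=153.2463, (K−S)⁺=0.0000, hold=7.1788 ⇒ V=7.1788 continue  boundary S*=-
step 0: (k=0,j=0): S=141.2700, (K−S)⁺=4.7400, hold=13.0907 ⇒ V=13.0907 continue  boundary S*=-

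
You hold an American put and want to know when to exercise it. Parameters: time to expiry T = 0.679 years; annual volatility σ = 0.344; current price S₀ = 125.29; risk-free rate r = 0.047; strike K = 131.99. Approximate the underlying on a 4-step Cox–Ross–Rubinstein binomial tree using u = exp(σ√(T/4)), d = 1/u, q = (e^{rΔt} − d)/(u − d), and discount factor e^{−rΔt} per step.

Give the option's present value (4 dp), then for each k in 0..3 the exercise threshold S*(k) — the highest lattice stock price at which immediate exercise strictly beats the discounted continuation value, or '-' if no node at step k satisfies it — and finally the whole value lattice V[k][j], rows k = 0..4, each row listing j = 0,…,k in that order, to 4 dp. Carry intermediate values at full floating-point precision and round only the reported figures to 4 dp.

price = 16.4998
boundary = - - 94.3650 108.7336
tree:
16.4998
25.4587 7.5469
37.6250 13.3503 1.6964
50.0949 23.2564 3.3713 0.0000
60.9169 37.6250 6.7000 0.0000 0.0000

Δt=0.16975  u=1.15227  d=0.86786  q=0.49279  discount=0.99205
step 4 (expiry): payoffs max(K−S,0) = 60.9169 37.6250 6.7000 0.0000 0.0000
step 3: (k=3,j=0): S=81.8951, (K−S)⁺=50.0949, hold=49.0460 ⇒ V=50.0949 exercise | (k=3,j=1): S=108.7336, (K−S)⁺=23.2564, hold=22.2076 ⇒ V=23.2564 exercise | (k=3,j=2): S=144.3674, (K−S)⁺=0.0000, hold=3.3713 ⇒ V=3.3713 continue | (k=3,j=3): S=191.6791, (K−S)⁺=0.0000, hold=0.0000 ⇒ V=0.0000 continue  boundary S*=108.7336
step 2: (k=2,j=0): S=94.3650, (K−S)⁺=37.6250, hold=36.5762 ⇒ V=37.6250 exercise | (k=2,j=1): S=125.2900, (K−S)⁺=6.7000, hold=13.3503 ⇒ V=13.3503 continue | (k=2,j=2): S=166.3497, (K−S)⁺=0.0000, hold=1.6964 ⇒ V=1.6964 continue  boundary S*=94.3650
step 1: (k=1,j=0): S=108.7336, (K−S)⁺=23.2564, hold=25.4587 ⇒ V=25.4587 continue | (k=1,j=1): S=144.3674, (K−S)⁺=0.0000, hold=7.5469 ⇒ V=7.5469 continue  boundary S*=-
step 0: (k=0,j=0): S=125.2900, (K−S)⁺=6.7000, hold=16.4998 ⇒ V=16.4998 continue  boundary S*=-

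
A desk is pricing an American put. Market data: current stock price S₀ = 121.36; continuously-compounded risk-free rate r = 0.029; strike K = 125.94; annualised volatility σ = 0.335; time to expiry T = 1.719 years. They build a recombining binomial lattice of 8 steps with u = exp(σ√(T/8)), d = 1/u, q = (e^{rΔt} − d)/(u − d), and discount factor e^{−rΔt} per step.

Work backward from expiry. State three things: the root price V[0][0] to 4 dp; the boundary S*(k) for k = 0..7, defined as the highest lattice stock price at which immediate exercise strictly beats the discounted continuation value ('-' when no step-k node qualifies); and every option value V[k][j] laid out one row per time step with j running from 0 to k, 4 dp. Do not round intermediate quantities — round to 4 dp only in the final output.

price = 21.0470
boundary = - - - 76.1647 65.2098 76.1647 88.9599 103.9046
tree:
21.0470
28.9744 12.7769
38.6573 18.9154 6.3274
49.7753 27.1774 10.2572 2.1745
60.7302 37.6328 16.2626 3.9184 0.3234
70.1094 49.7753 25.0355 7.0193 0.6273 0.0000
78.1396 60.7302 36.9801 12.4879 1.2170 0.0000 0.0000
85.0148 70.1094 49.7753 22.0354 2.3609 0.0000 0.0000 0.0000
90.9011 78.1396 60.7302 36.9801 4.5800 0.0000 0.0000 0.0000 0.0000

Δt=0.21488  u=1.16799  d=0.85617  q=0.48130  discount=0.99379
step 8 (expiry): payoffs max(K−S,0) = 90.9011 78.1396 60.7302 36.9801 4.5800 0.0000 0.0000 0.0000 0.0000
step 7: (k=7,j=0): S=40.9252, (K−S)⁺=85.0148, hold=84.2325 ⇒ V=85.0148 exercise | (k=7,j=1): S=55.8306, (K−S)⁺=70.1094, hold=69.3271 ⇒ V=70.1094 exercise | (k=7,j=2): S=76.1647, (K−S)⁺=49.7753, hold=48.9930 ⇒ V=49.7753 exercise | (k=7,j=3): S=103.9046, (K−S)⁺=22.0354, hold=21.2530 ⇒ V=22.0354 exercise | (k=7,j=4): S=141.7478, (K−S)⁺=0.0000, hold=2.3609 ⇒ V=2.3609 continue | (k=7,j=5): S=193.3738, (K−S)⁺=0.0000, hold=0.0000 ⇒ V=0.0000 continue | (k=7,j=6): S=263.8026, (K−S)⁺=0.0000, hold=0.0000 ⇒ V=0.0000 continue | (k=7,j=7): S=359.8823, (K−S)⁺=0.0000, hold=0.0000 ⇒ V=0.0000 continue  boundary S*=103.9046
step 6: (k=6,j=0): S=47.8004, (K−S)⁺=78.1396, hold=77.3573 ⇒ V=78.1396 exercise | (k=6,j=1): S=65.2098, (K−S)⁺=60.7302, hold=59.9479 ⇒ V=60.7302 exercise | (k=6,j=2): S=88.9599, (K−S)⁺=36.9801, hold=36.1978 ⇒ V=36.9801 exercise | (k=6,j=3): S=121.3600, (K−S)⁺=4.5800, hold=12.4879 ⇒ V=12.4879 continue | (k=6,j=4): S=165.5606, (K−S)⁺=0.0000, hold=1.2170 ⇒ V=1.2170 continue | (k=6,j=5): S=225.8595, (K−S)⁺=0.0000, hold=0.0000 ⇒ V=0.0000 continue | (k=6,j=6): S=308.1199, (K−S)⁺=0.0000, hold=0.0000 ⇒ V=0.0000 continue  boundary S*=88.9599
step 5: (k=5,j=0): S=55.8306, (K−S)⁺=70.1094, hold=69.3271 ⇒ V=70.1094 exercise | (k=5,j=1): S=76.1647, (K−S)⁺=49.7753, hold=48.9930 ⇒ V=49.7753 exercise | (k=5,j=2): S=103.9046, (K−S)⁺=22.0354, hold=25.0355 ⇒ V=25.0355 continue | (k=5,j=3): S=141.7478, (K−S)⁺=0.0000, hold=7.0193 ⇒ V=7.0193 continue | (k=5,j=4): S=193.3738, (K−S)⁺=0.0000, hold=0.6273 ⇒ V=0.6273 continue | (k=5,j=5): S=263.8026, (K−S)⁺=0.0000, hold=0.0000 ⇒ V=0.0000 continue  boundary S*=76.1647
step 4: (k=4,j=0): S=65.2098, (K−S)⁺=60.7302, hold=59.9479 ⇒ V=60.7302 exercise | (k=4,j=1): S=88.9599, (K−S)⁺=36.9801, hold=37.6328 ⇒ V=37.6328 continue | (k=4,j=2): S=121.3600, (K−S)⁺=4.5800, hold=16.2626 ⇒ V=16.2626 continue | (k=4,j=3): S=165.5606, (K−S)⁺=0.0000, hold=3.9184 ⇒ V=3.9184 continue | (k=4,j=4): S=225.8595, (K−S)⁺=0.0000, hold=0.3234 ⇒ V=0.3234 continue  boundary S*=65.2098
step 3: (k=3,j=0): S=76.1647, (K−S)⁺=49.7753, hold=49.3052 ⇒ V=49.7753 exercise | (k=3,j=1): S=103.9046, (K−S)⁺=22.0354, hold=27.1774 ⇒ V=27.1774 continue | (k=3,j=2): S=141.7478, (K−S)⁺=0.0000, hold=10.2572 ⇒ V=10.2572 continue | (k=3,j=3): S=193.3738, (K−S)⁺=0.0000, hold=2.1745 ⇒ V=2.1745 continue  boundary S*=76.1647
step 2: (k=2,j=0): S=88.9599, (K−S)⁺=36.9801, hold=38.6573 ⇒ V=38.6573 continue | (k=2,j=1): S=121.3600, (K−S)⁺=4.5800, hold=18.9154 ⇒ V=18.9154 continue | (k=2,j=2): S=165.5606, (K−S)⁺=0.0000, hold=6.3274 ⇒ V=6.3274 continue  boundary S*=-
step 1: (k=1,j=0): S=103.9046, (K−S)⁺=22.0354, hold=28.9744 ⇒ V=28.9744 continue | (k=1,j=1): S=141.7478, (K−S)⁺=0.0000, hold=12.7769 ⇒ V=12.7769 continue  boundary S*=-
step 0: (k=0,j=0): S=121.3600, (K−S)⁺=4.5800, hold=21.0470 ⇒ V=21.0470 continue  boundary S*=-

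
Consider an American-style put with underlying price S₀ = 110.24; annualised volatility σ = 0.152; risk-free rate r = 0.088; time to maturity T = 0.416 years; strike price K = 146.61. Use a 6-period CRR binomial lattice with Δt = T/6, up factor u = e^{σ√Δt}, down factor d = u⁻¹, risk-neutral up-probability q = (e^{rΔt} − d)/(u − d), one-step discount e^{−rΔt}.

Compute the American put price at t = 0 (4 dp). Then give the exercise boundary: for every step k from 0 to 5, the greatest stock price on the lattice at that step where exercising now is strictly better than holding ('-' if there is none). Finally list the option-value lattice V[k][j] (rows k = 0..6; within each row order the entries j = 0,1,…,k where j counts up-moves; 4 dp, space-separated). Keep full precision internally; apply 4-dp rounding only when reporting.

price = 36.3700
boundary = 110.2400 114.7417 119.4272 124.3040 129.3800 134.6632
tree:
36.3700
40.6951 31.8683
44.8504 36.3700 27.1828
48.8428 40.6951 31.8683 22.3060
52.6785 44.8504 36.3700 27.1828 17.2300
56.3637 48.8428 40.6951 31.8683 22.3060 11.9468
59.9044 52.6785 44.8504 36.3700 27.1828 17.2300 6.4478

params: Δt=0.06933 u=1.04084 d=0.96077 q=0.56643 e^(-rΔt)=0.99392
t_6 payoffs: 59.9044 52.6785 44.8504 36.3700 27.1828 17.2300 6.4478
t_5: node(5,0) S=90.2463 payoff=56.3637 vs cont=55.4719 → 56.3637 [stop]  node(5,1) S=97.7672 payoff=48.8428 vs cont=47.9510 → 48.8428 [stop]  node(5,2) S=105.9149 payoff=40.6951 vs cont=39.8033 → 40.6951 [stop]  node(5,3) S=114.7417 payoff=31.8683 vs cont=30.9765 → 31.8683 [stop]  node(5,4) S=124.3040 payoff=22.3060 vs cont=21.4142 → 22.3060 [stop]  node(5,5) S=134.6632 payoff=11.9468 vs cont=11.0550 → 11.9468 [stop]  ⇒ S*(5)=134.6632
t_4: node(4,0) S=93.9315 payoff=52.6785 vs cont=51.7867 → 52.6785 [stop]  node(4,1) S=101.7596 payoff=44.8504 vs cont=43.9586 → 44.8504 [stop]  node(4,2) S=110.2400 payoff=36.3700 vs cont=35.4782 → 36.3700 [stop]  node(4,3) S=119.4272 payoff=27.1828 vs cont=26.2910 → 27.1828 [stop]  node(4,4) S=129.3800 payoff=17.2300 vs cont=16.3382 → 17.2300 [stop]  ⇒ S*(4)=129.3800
t_3: node(3,0) S=97.7672 payoff=48.8428 vs cont=47.9510 → 48.8428 [stop]  node(3,1) S=105.9149 payoff=40.6951 vs cont=39.8033 → 40.6951 [stop]  node(3,2) S=114.7417 payoff=31.8683 vs cont=30.9765 → 31.8683 [stop]  node(3,3) S=124.3040 payoff=22.3060 vs cont=21.4142 → 22.3060 [stop]  ⇒ S*(3)=124.3040
t_2: node(2,0) S=101.7596 payoff=44.8504 vs cont=43.9586 → 44.8504 [stop]  node(2,1) S=110.2400 payoff=36.3700 vs cont=35.4782 → 36.3700 [stop]  node(2,2) S=119.4272 payoff=27.1828 vs cont=26.2910 → 27.1828 [stop]  ⇒ S*(2)=119.4272
t_1: node(1,0) S=105.9149 payoff=40.6951 vs cont=39.8033 → 40.6951 [stop]  node(1,1) S=114.7417 payoff=31.8683 vs cont=30.9765 → 31.8683 [stop]  ⇒ S*(1)=114.7417
t_0: node(0,0) S=110.2400 payoff=36.3700 vs cont=35.4782 → 36.3700 [stop]  ⇒ S*(0)=110.2400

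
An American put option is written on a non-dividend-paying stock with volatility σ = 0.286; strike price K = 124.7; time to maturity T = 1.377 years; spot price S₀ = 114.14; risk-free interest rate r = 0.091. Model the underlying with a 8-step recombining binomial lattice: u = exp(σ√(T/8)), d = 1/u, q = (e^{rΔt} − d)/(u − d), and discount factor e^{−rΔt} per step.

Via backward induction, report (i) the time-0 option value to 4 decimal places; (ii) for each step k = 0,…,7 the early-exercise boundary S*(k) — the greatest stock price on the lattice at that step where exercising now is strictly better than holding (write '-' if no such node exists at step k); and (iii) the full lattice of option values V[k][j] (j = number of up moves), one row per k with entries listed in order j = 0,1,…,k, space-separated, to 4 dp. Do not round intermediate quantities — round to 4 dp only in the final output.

price = 15.9361
boundary = - - 90.0275 79.9546 90.0275 101.3693 90.0275 101.3693
tree:
15.9361
23.8593 9.5663
34.6725 15.2280 4.9610
44.7454 23.4380 8.5898 1.9749
53.6912 34.6725 14.4308 3.8010 0.4568
61.6361 44.7454 23.3307 7.1738 1.0017 0.0000
68.6921 53.6912 34.6725 13.1850 2.1964 0.0000 0.0000
74.9586 61.6361 44.7454 23.3307 4.8160 0.0000 0.0000 0.0000
80.5240 68.6921 53.6912 34.6725 10.5600 0.0000 0.0000 0.0000 0.0000

Δt=0.17213, u=1.12598, d=0.88811, q=0.53674, disc=e^(-rΔt)=0.98446
k=8 terminal: V=max(K-S,0) → 80.5240 68.6921 53.6912 34.6725 10.5600 0.0000 0.0000 0.0000 0.0000
k=7: j=0 S=49.7414 intr=74.9586 cont=73.0206 V=74.9586[EX]; j=1 S=63.0639 intr=61.6361 cont=59.6981 V=61.6361[EX]; j=2 S=79.9546 intr=44.7454 cont=42.8074 V=44.7454[EX]; j=3 S=101.3693 intr=23.3307 cont=21.3927 V=23.3307[EX]; j=4 S=128.5196 intr=0.0000 cont=4.8160 V=4.8160[hold]; j=5 S=162.9417 intr=0.0000 cont=0.0000 V=0.0000[hold]; j=6 S=206.5832 intr=0.0000 cont=0.0000 V=0.0000[hold]; j=7 S=261.9136 intr=0.0000 cont=0.0000 V=0.0000[hold]  S*(7)=101.3693
k=6: j=0 S=56.0079 intr=68.6921 cont=66.7541 V=68.6921[EX]; j=1 S=71.0088 intr=53.6912 cont=51.7532 V=53.6912[EX]; j=2 S=90.0275 intr=34.6725 cont=32.7345 V=34.6725[EX]; j=3 S=114.1400 intr=10.5600 cont=13.1850 V=13.1850[hold]; j=4 S=144.7107 intr=0.0000 cont=2.1964 V=2.1964[hold]; j=5 S=183.4694 intr=0.0000 cont=0.0000 V=0.0000[hold]; j=6 S=232.6090 intr=0.0000 cont=0.0000 V=0.0000[hold]  S*(6)=90.0275
k=5: j=0 S=63.0639 intr=61.6361 cont=59.6981 V=61.6361[EX]; j=1 S=79.9546 intr=44.7454 cont=42.8074 V=44.7454[EX]; j=2 S=101.3693 intr=23.3307 cont=22.7797 V=23.3307[EX]; j=3 S=128.5196 intr=0.0000 cont=7.1738 V=7.1738[hold]; j=4 S=162.9417 intr=0.0000 cont=1.0017 V=1.0017[hold]; j=5 S=206.5832 intr=0.0000 cont=0.0000 V=0.0000[hold]  S*(5)=101.3693
k=4: j=0 S=71.0088 intr=53.6912 cont=51.7532 V=53.6912[EX]; j=1 S=90.0275 intr=34.6725 cont=32.7345 V=34.6725[EX]; j=2 S=114.1400 intr=10.5600 cont=14.4308 V=14.4308[hold]; j=3 S=144.7107 intr=0.0000 cont=3.8010 V=3.8010[hold]; j=4 S=183.4694 intr=0.0000 cont=0.4568 V=0.4568[hold]  S*(4)=90.0275
k=3: j=0 S=79.9546 intr=44.7454 cont=42.8074 V=44.7454[EX]; j=1 S=101.3693 intr=23.3307 cont=23.4380 V=23.4380[hold]; j=2 S=128.5196 intr=0.0000 cont=8.5898 V=8.5898[hold]; j=3 S=162.9417 intr=0.0000 cont=1.9749 V=1.9749[hold]  S*(3)=79.9546
k=2: j=0 S=90.0275 intr=34.6725 cont=32.7913 V=34.6725[EX]; j=1 S=114.1400 intr=10.5600 cont=15.2280 V=15.2280[hold]; j=2 S=144.7107 intr=0.0000 cont=4.9610 V=4.9610[hold]  S*(2)=90.0275
k=1: j=0 S=101.3693 intr=23.3307 cont=23.8593 V=23.8593[hold]; j=1 S=128.5196 intr=0.0000 cont=9.5663 V=9.5663[hold]  S*(1)=-
k=0: j=0 S=114.1400 intr=10.5600 cont=15.9361 V=15.9361[hold]  S*(0)=-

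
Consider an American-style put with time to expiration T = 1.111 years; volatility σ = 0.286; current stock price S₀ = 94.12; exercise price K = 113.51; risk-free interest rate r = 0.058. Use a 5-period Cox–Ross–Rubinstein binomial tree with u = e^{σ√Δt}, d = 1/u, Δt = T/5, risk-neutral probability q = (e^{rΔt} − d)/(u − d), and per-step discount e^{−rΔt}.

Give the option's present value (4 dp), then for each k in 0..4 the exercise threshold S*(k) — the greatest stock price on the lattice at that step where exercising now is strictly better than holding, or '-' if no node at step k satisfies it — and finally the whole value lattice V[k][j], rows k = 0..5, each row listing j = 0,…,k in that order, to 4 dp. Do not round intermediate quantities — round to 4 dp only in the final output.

Δt=0.22220, u=1.14433, d=0.87388, q=0.51431, disc=e^(-rΔt)=0.98720
k=5 terminal: V=max(K-S,0) → 65.5438 50.6993 31.2606 5.8061 0.0000 0.0000
k=4: j=0 S=54.8889 intr=58.6211 cont=57.1676 V=58.6211[EX]; j=1 S=71.8759 intr=41.6341 cont=40.1806 V=41.6341[EX]; j=2 S=94.1200 intr=19.3900 cont=17.9365 V=19.3900[EX]; j=3 S=123.2482 intr=0.0000 cont=2.7839 V=2.7839[hold]; j=4 S=161.3911 intr=0.0000 cont=0.0000 V=0.0000[hold]  S*(4)=94.1200
k=3: j=0 S=62.8107 intr=50.6993 cont=49.2458 V=50.6993[EX]; j=1 S=82.2494 intr=31.2606 cont=29.8072 V=31.2606[EX]; j=2 S=107.7039 intr=5.8061 cont=10.7104 V=10.7104[hold]; j=3 S=141.0360 intr=0.0000 cont=1.3348 V=1.3348[hold]  S*(3)=82.2494
k=2: j=0 S=71.8759 intr=41.6341 cont=40.1806 V=41.6341[EX]; j=1 S=94.1200 intr=19.3900 cont=20.4265 V=20.4265[hold]; j=2 S=123.2482 intr=0.0000 cont=5.8130 V=5.8130[hold]  S*(2)=71.8759
k=1: j=0 S=82.2494 intr=31.2606 cont=30.3334 V=31.2606[EX]; j=1 S=107.7039 intr=5.8061 cont=12.7454 V=12.7454[hold]  S*(1)=82.2494
k=0: j=0 S=94.1200 intr=19.3900 cont=21.4597 V=21.4597[hold]  S*(0)=-

price = 21.4597
boundary = - 82.2494 71.8759 82.2494 94.1200
tree:
21.4597
31.2606 12.7454
41.6341 20.4265 5.8130
50.6993 31.2606 10.7104 1.3348
58.6211 41.6341 19.3900 2.7839 0.0000
65.5438 50.6993 31.2606 5.8061 0.0000 0.0000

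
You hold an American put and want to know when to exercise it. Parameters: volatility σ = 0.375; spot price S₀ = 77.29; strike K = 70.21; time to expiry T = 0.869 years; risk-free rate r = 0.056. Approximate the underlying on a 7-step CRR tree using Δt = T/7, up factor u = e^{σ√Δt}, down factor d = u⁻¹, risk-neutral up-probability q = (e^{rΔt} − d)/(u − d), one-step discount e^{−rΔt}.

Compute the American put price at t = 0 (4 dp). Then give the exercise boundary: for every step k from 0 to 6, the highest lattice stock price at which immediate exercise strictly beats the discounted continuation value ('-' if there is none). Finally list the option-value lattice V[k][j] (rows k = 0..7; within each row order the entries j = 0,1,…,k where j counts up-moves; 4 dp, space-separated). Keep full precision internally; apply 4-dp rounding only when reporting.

params: Δt=0.12414 u=1.14125 d=0.87623 q=0.49334 e^(-rΔt)=0.99307
t_7 payoffs: 39.5587 30.2880 18.2132 2.4862 0.0000 0.0000 0.0000 0.0000
t_6: node(6,0) S=34.9809 payoff=35.2291 vs cont=34.7427 → 35.2291 [stop]  node(6,1) S=45.5612 payoff=24.6488 vs cont=24.1624 → 24.6488 [stop]  node(6,2) S=59.3416 payoff=10.8684 vs cont=10.3820 → 10.8684 [stop]  node(6,3) S=77.2900 payoff=0.0000 vs cont=1.2509 → 1.2509 [wait]  node(6,4) S=100.6671 payoff=0.0000 vs cont=0.0000 → 0.0000 [wait]  node(6,5) S=131.1148 payoff=0.0000 vs cont=0.0000 → 0.0000 [wait]  node(6,6) S=170.7717 payoff=0.0000 vs cont=0.0000 → 0.0000 [wait]  ⇒ S*(6)=59.3416
t_5: node(5,0) S=39.9220 payoff=30.2880 vs cont=29.8015 → 30.2880 [stop]  node(5,1) S=51.9968 payoff=18.2132 vs cont=17.7267 → 18.2132 [stop]  node(5,2) S=67.7238 payoff=2.4862 vs cont=6.0813 → 6.0813 [wait]  node(5,3) S=88.2075 payoff=0.0000 vs cont=0.6294 → 0.6294 [wait]  node(5,4) S=114.8867 payoff=0.0000 vs cont=0.0000 → 0.0000 [wait]  node(5,5) S=149.6352 payoff=0.0000 vs cont=0.0000 → 0.0000 [wait]  ⇒ S*(5)=51.9968
t_4: node(4,0) S=45.5612 payoff=24.6488 vs cont=24.1624 → 24.6488 [stop]  node(4,1) S=59.3416 payoff=10.8684 vs cont=12.1433 → 12.1433 [wait]  node(4,2) S=77.2900 payoff=0.0000 vs cont=3.3682 → 3.3682 [wait]  node(4,3) S=100.6671 payoff=0.0000 vs cont=0.3167 → 0.3167 [wait]  node(4,4) S=131.1148 payoff=0.0000 vs cont=0.0000 → 0.0000 [wait]  ⇒ S*(4)=45.5612
t_3: node(3,0) S=51.9968 payoff=18.2132 vs cont=18.3514 → 18.3514 [wait]  node(3,1) S=67.7238 payoff=2.4862 vs cont=7.7601 → 7.7601 [wait]  node(3,2) S=88.2075 payoff=0.0000 vs cont=1.8499 → 1.8499 [wait]  node(3,3) S=114.8867 payoff=0.0000 vs cont=0.1593 → 0.1593 [wait]  ⇒ S*(3)=-
t_2: node(2,0) S=59.3416 payoff=10.8684 vs cont=13.0353 → 13.0353 [wait]  node(2,1) S=77.2900 payoff=0.0000 vs cont=4.8108 → 4.8108 [wait]  node(2,2) S=100.6671 payoff=0.0000 vs cont=1.0088 → 1.0088 [wait]  ⇒ S*(2)=-
t_1: node(1,0) S=67.7238 payoff=2.4862 vs cont=8.9156 → 8.9156 [wait]  node(1,1) S=88.2075 payoff=0.0000 vs cont=2.9148 → 2.9148 [wait]  ⇒ S*(1)=-
t_0: node(0,0) S=77.2900 payoff=0.0000 vs cont=5.9139 → 5.9139 [wait]  ⇒ S*(0)=-

price = 5.9139
boundary = - - - - 45.5612 51.9968 59.3416
tree:
5.9139
8.9156 2.9148
13.0353 4.8108 1.0088
18.3514 7.7601 1.8499 0.1593
24.6488 12.1433 3.3682 0.3167 0.0000
30.2880 18.2132 6.0813 0.6294 0.0000 0.0000
35.2291 24.6488 10.8684 1.2509 0.0000 0.0000 0.0000
39.5587 30.2880 18.2132 2.4862 0.0000 0.0000 0.0000 0.0000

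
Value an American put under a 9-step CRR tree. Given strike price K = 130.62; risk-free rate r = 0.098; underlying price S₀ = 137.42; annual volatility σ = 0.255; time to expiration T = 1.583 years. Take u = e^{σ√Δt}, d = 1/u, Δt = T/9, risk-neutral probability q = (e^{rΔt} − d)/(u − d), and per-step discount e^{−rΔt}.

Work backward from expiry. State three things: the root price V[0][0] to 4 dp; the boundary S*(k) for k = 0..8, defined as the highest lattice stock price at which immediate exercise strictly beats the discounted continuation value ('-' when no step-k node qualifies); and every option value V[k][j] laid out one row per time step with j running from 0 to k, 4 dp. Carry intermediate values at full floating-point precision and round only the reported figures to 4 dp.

Δt=0.17589  u=1.11287  d=0.89858  q=0.55442  discount=0.98291
step 9 (expiry): payoffs max(K−S,0) = 78.1344 65.6173 50.1151 30.9158 7.1378 0.0000 0.0000 0.0000 0.0000 0.0000
step 8: (k=8,j=0): S=58.4098, (K−S)⁺=72.2102, hold=69.9780 ⇒ V=72.2102 exercise | (k=8,j=1): S=72.3397, (K−S)⁺=58.2803, hold=56.0480 ⇒ V=58.2803 exercise | (k=8,j=2): S=89.5917, (K−S)⁺=41.0283, hold=38.7961 ⇒ V=41.0283 exercise | (k=8,j=3): S=110.9581, (K−S)⁺=19.6619, hold=17.4297 ⇒ V=19.6619 exercise | (k=8,j=4): S=137.4200, (K−S)⁺=0.0000, hold=3.1261 ⇒ V=3.1261 continue | (k=8,j=5): S=170.1927, (K−S)⁺=0.0000, hold=0.0000 ⇒ V=0.0000 continue | (k=8,j=6): S=210.7812, (K−S)⁺=0.0000, hold=0.0000 ⇒ V=0.0000 continue | (k=8,j=7): S=261.0496, (K−S)⁺=0.0000, hold=0.0000 ⇒ V=0.0000 continue | (k=8,j=8): S=323.3062, (K−S)⁺=0.0000, hold=0.0000 ⇒ V=0.0000 continue  boundary S*=110.9581
step 7: (k=7,j=0): S=65.0027, (K−S)⁺=65.6173, hold=63.3851 ⇒ V=65.6173 exercise | (k=7,j=1): S=80.5049, (K−S)⁺=50.1151, hold=47.8829 ⇒ V=50.1151 exercise | (k=7,j=2): S=99.7042, (K−S)⁺=30.9158, hold=28.6836 ⇒ V=30.9158 exercise | (k=7,j=3): S=123.4822, (K−S)⁺=7.1378, hold=10.3148 ⇒ V=10.3148 continue | (k=7,j=4): S=152.9310, (K−S)⁺=0.0000, hold=1.3691 ⇒ V=1.3691 continue | (k=7,j=5): S=189.4028, (K−S)⁺=0.0000, hold=0.0000 ⇒ V=0.0000 continue | (k=7,j=6): S=234.5727, (K−S)⁺=0.0000, hold=0.0000 ⇒ V=0.0000 continue | (k=7,j=7): S=290.5149, (K−S)⁺=0.0000, hold=0.0000 ⇒ V=0.0000 continue  boundary S*=99.7042
step 6: (k=6,j=0): S=72.3397, (K−S)⁺=58.2803, hold=56.0480 ⇒ V=58.2803 exercise | (k=6,j=1): S=89.5917, (K−S)⁺=41.0283, hold=38.7961 ⇒ V=41.0283 exercise | (k=6,j=2): S=110.9581, (K−S)⁺=19.6619, hold=19.1610 ⇒ V=19.6619 exercise | (k=6,j=3): S=137.4200, (K−S)⁺=0.0000, hold=5.2636 ⇒ V=5.2636 continue | (k=6,j=4): S=170.1927, (K−S)⁺=0.0000, hold=0.5996 ⇒ V=0.5996 continue | (k=6,j=5): S=210.7812, (K−S)⁺=0.0000, hold=0.0000 ⇒ V=0.0000 continue | (k=6,j=6): S=261.0496, (K−S)⁺=0.0000, hold=0.0000 ⇒ V=0.0000 continue  boundary S*=110.9581
step 5: (k=5,j=0): S=80.5049, (K−S)⁺=50.1151, hold=47.8829 ⇒ V=50.1151 exercise | (k=5,j=1): S=99.7042, (K−S)⁺=30.9158, hold=28.6836 ⇒ V=30.9158 exercise | (k=5,j=2): S=123.4822, (K−S)⁺=7.1378, hold=11.4796 ⇒ V=11.4796 continue | (k=5,j=3): S=152.9310, (K−S)⁺=0.0000, hold=2.6320 ⇒ V=2.6320 continue | (k=5,j=4): S=189.4028, (K−S)⁺=0.0000, hold=0.2626 ⇒ V=0.2626 continue | (k=5,j=5): S=234.5727, (K−S)⁺=0.0000, hold=0.0000 ⇒ V=0.0000 continue  boundary S*=99.7042
step 4: (k=4,j=0): S=89.5917, (K−S)⁺=41.0283, hold=38.7961 ⇒ V=41.0283 exercise | (k=4,j=1): S=110.9581, (K−S)⁺=19.6619, hold=19.7958 ⇒ V=19.7958 continue | (k=4,j=2): S=137.4200, (K−S)⁺=0.0000, hold=6.4619 ⇒ V=6.4619 continue | (k=4,j=3): S=170.1927, (K−S)⁺=0.0000, hold=1.2958 ⇒ V=1.2958 continue | (k=4,j=4): S=210.7812, (K−S)⁺=0.0000, hold=0.1150 ⇒ V=0.1150 continue  boundary S*=89.5917
step 3: (k=3,j=0): S=99.7042, (K−S)⁺=30.9158, hold=28.7565 ⇒ V=30.9158 exercise | (k=3,j=1): S=123.4822, (K−S)⁺=7.1378, hold=12.1912 ⇒ V=12.1912 continue | (k=3,j=2): S=152.9310, (K−S)⁺=0.0000, hold=3.5363 ⇒ V=3.5363 continue | (k=3,j=3): S=189.4028, (K−S)⁺=0.0000, hold=0.6302 ⇒ V=0.6302 continue  boundary S*=99.7042
step 2: (k=2,j=0): S=110.9581, (K−S)⁺=19.6619, hold=20.1836 ⇒ V=20.1836 continue | (k=2,j=1): S=137.4200, (K−S)⁺=0.0000, hold=7.2664 ⇒ V=7.2664 continue | (k=2,j=2): S=170.1927, (K−S)⁺=0.0000, hold=1.8922 ⇒ V=1.8922 continue  boundary S*=-
step 1: (k=1,j=0): S=123.4822, (K−S)⁺=7.1378, hold=12.7995 ⇒ V=12.7995 continue | (k=1,j=1): S=152.9310, (K−S)⁺=0.0000, hold=4.2135 ⇒ V=4.2135 continue  boundary S*=-
step 0: (k=0,j=0): S=137.4200, (K−S)⁺=0.0000, hold=7.9019 ⇒ V=7.9019 continue  boundary S*=-

price = 7.9019
boundary = - - - 99.7042 89.5917 99.7042 110.9581 99.7042 110.9581
tree:
7.9019
12.7995 4.2135
20.1836 7.2664 1.8922
30.9158 12.1912 3.5363 0.6302
41.0283 19.7958 6.4619 1.2958 0.1150
50.1151 30.9158 11.4796 2.6320 0.2626 0.0000
58.2803 41.0283 19.6619 5.2636 0.5996 0.0000 0.0000
65.6173 50.1151 30.9158 10.3148 1.3691 0.0000 0.0000 0.0000
72.2102 58.2803 41.0283 19.6619 3.1261 0.0000 0.0000 0.0000 0.0000
78.1344 65.6173 50.1151 30.9158 7.1378 0.0000 0.0000 0.0000 0.0000 0.0000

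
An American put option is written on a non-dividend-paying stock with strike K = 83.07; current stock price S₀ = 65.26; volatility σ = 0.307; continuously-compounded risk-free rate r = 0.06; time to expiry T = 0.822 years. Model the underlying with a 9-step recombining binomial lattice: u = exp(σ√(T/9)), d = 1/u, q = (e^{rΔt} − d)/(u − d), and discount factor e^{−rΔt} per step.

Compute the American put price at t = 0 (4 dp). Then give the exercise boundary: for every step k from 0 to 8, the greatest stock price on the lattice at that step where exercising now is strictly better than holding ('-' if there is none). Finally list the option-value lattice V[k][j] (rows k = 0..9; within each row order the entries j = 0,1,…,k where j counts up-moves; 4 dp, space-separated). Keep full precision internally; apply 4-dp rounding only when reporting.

price = 18.3056
boundary = - 59.4776 54.2075 59.4776 65.2600 59.4776 65.2600 59.4776 65.2600
tree:
18.3056
23.5924 13.3509
28.8625 18.0482 8.9170
33.6656 23.5924 12.8399 5.1898
38.0431 28.8625 17.8100 8.1346 2.3758
42.0327 33.6656 23.5924 12.3063 4.1564 0.6659
45.6689 38.0431 28.8625 17.8100 7.0752 1.3564 0.0000
48.9828 42.0327 33.6656 23.5924 11.5778 2.7631 0.0000 0.0000
52.0031 45.6689 38.0431 28.8625 17.8100 5.6285 0.0000 0.0000 0.0000
54.7558 48.9828 42.0327 33.6656 23.5924 11.4654 0.0000 0.0000 0.0000 0.0000

params: Δt=0.09133 u=1.09722 d=0.91139 q=0.50639 e^(-rΔt)=0.99453
t_9 payoffs: 54.7558 48.9828 42.0327 33.6656 23.5924 11.4654 0.0000 0.0000 0.0000 0.0000
t_8: node(8,0) S=31.0669 payoff=52.0031 vs cont=51.5492 → 52.0031 [stop]  node(8,1) S=37.4011 payoff=45.6689 vs cont=45.2149 → 45.6689 [stop]  node(8,2) S=45.0269 payoff=38.0431 vs cont=37.5891 → 38.0431 [stop]  node(8,3) S=54.2075 payoff=28.8625 vs cont=28.4085 → 28.8625 [stop]  node(8,4) S=65.2600 payoff=17.8100 vs cont=17.3560 → 17.8100 [stop]  node(8,5) S=78.5660 payoff=4.5040 vs cont=5.6285 → 5.6285 [wait]  node(8,6) S=94.5849 payoff=0.0000 vs cont=0.0000 → 0.0000 [wait]  node(8,7) S=113.8700 payoff=0.0000 vs cont=0.0000 → 0.0000 [wait]  node(8,8) S=137.0872 payoff=0.0000 vs cont=0.0000 → 0.0000 [wait]  ⇒ S*(8)=65.2600
t_7: node(7,0) S=34.0872 payoff=48.9828 vs cont=48.5288 → 48.9828 [stop]  node(7,1) S=41.0373 payoff=42.0327 vs cont=41.5787 → 42.0327 [stop]  node(7,2) S=49.4044 payoff=33.6656 vs cont=33.2116 → 33.6656 [stop]  node(7,3) S=59.4776 payoff=23.5924 vs cont=23.1384 → 23.5924 [stop]  node(7,4) S=71.6046 payoff=11.4654 vs cont=11.5778 → 11.5778 [wait]  node(7,5) S=86.2042 payoff=0.0000 vs cont=2.7631 → 2.7631 [wait]  node(7,6) S=103.7805 payoff=0.0000 vs cont=0.0000 → 0.0000 [wait]  node(7,7) S=124.9405 payoff=0.0000 vs cont=0.0000 → 0.0000 [wait]  ⇒ S*(7)=59.4776
t_6: node(6,0) S=37.4011 payoff=45.6689 vs cont=45.2149 → 45.6689 [stop]  node(6,1) S=45.0269 payoff=38.0431 vs cont=37.5891 → 38.0431 [stop]  node(6,2) S=54.2075 payoff=28.8625 vs cont=28.4085 → 28.8625 [stop]  node(6,3) S=65.2600 payoff=17.8100 vs cont=17.4126 → 17.8100 [stop]  node(6,4) S=78.5660 payoff=4.5040 vs cont=7.0752 → 7.0752 [wait]  node(6,5) S=94.5849 payoff=0.0000 vs cont=1.3564 → 1.3564 [wait]  node(6,6) S=113.8700 payoff=0.0000 vs cont=0.0000 → 0.0000 [wait]  ⇒ S*(6)=65.2600
t_5: node(5,0) S=41.0373 payoff=42.0327 vs cont=41.5787 → 42.0327 [stop]  node(5,1) S=49.4044 payoff=33.6656 vs cont=33.2116 → 33.6656 [stop]  node(5,2) S=59.4776 payoff=23.5924 vs cont=23.1384 → 23.5924 [stop]  node(5,3) S=71.6046 payoff=11.4654 vs cont=12.3063 → 12.3063 [wait]  node(5,4) S=86.2042 payoff=0.0000 vs cont=4.1564 → 4.1564 [wait]  node(5,5) S=103.7805 payoff=0.0000 vs cont=0.6659 → 0.6659 [wait]  ⇒ S*(5)=59.4776
t_4: node(4,0) S=45.0269 payoff=38.0431 vs cont=37.5891 → 38.0431 [stop]  node(4,1) S=54.2075 payoff=28.8625 vs cont=28.4085 → 28.8625 [stop]  node(4,2) S=65.2600 payoff=17.8100 vs cont=17.7795 → 17.8100 [stop]  node(4,3) S=78.5660 payoff=4.5040 vs cont=8.1346 → 8.1346 [wait]  node(4,4) S=94.5849 payoff=0.0000 vs cont=2.3758 → 2.3758 [wait]  ⇒ S*(4)=65.2600
t_3: node(3,0) S=49.4044 payoff=33.6656 vs cont=33.2116 → 33.6656 [stop]  node(3,1) S=59.4776 payoff=23.5924 vs cont=23.1384 → 23.5924 [stop]  node(3,2) S=71.6046 payoff=11.4654 vs cont=12.8399 → 12.8399 [wait]  node(3,3) S=86.2042 payoff=0.0000 vs cont=5.1898 → 5.1898 [wait]  ⇒ S*(3)=59.4776
t_2: node(2,0) S=54.2075 payoff=28.8625 vs cont=28.4085 → 28.8625 [stop]  node(2,1) S=65.2600 payoff=17.8100 vs cont=18.0482 → 18.0482 [wait]  node(2,2) S=78.5660 payoff=4.5040 vs cont=8.9170 → 8.9170 [wait]  ⇒ S*(2)=54.2075
t_1: node(1,0) S=59.4776 payoff=23.5924 vs cont=23.2584 → 23.5924 [stop]  node(1,1) S=71.6046 payoff=11.4654 vs cont=13.3509 → 13.3509 [wait]  ⇒ S*(1)=59.4776
t_0: node(0,0) S=65.2600 payoff=17.8100 vs cont=18.3056 → 18.3056 [wait]  ⇒ S*(0)=-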